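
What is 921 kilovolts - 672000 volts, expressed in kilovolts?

249 kilovolts

In kilovolts:
  921 kilovolts → 921
  672000 volts = 672000 × 10^-3 kilovolts = 672
Difference: 921 - 672 = 249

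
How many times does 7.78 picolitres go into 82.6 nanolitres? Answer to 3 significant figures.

10600

(82.6e-9) / (7.78e-12) = 10.62e3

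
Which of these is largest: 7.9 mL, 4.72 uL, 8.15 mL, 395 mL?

395 mL

7.9 mL = 0.0079 L
4.72 uL = 0.00000472 L
8.15 mL = 0.00815 L
395 mL = 0.395 L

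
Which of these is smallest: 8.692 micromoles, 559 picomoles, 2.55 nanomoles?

8.692 micromoles = 0.000008692 moles
559 picomoles = 0.000000000559 moles
2.55 nanomoles = 0.00000000255 moles

559 picomoles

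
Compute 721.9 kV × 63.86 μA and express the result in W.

721.9 × 10³ × 63.86 × 10⁻⁶ = 46100.534 × 10⁻³ W

46.100534 W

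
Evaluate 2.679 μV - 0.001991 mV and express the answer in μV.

0.688 μV

In μV:
  2.679 μV → 2.679
  0.001991 mV = 0.001991 × 10³ μV = 1.991
Difference: 2.679 - 1.991 = 0.688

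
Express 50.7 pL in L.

0.0000000000507 L

pico = 1e-12, (no prefix) = 1e0; factor is 1e-12.
50.7 × 1e-12 = 0.0000000000507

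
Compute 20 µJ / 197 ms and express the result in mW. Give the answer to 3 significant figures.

0.102 mW

(20 × 10^-6) / (197 × 10^-3) = 0.10152 × 10^-3 W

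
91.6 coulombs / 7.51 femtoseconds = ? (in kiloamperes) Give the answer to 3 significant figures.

12200000000000 kiloamperes

(91.6) / (7.51 × 10^-15) = 12.197 × 10^15 A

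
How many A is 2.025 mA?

milli = 10⁻³, (no prefix) = 10⁰; factor is 10⁻³.
2.025 × 10⁻³ = 0.002025

0.002025 A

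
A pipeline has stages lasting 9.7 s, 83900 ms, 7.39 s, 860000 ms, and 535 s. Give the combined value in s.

In s:
  9.7 s → 9.7
  83900 ms = 83900 × 10⁻³ s = 83.9
  7.39 s → 7.39
  860000 ms = 860000 × 10⁻³ s = 860
  535 s → 535
Sum: 9.7 + 83.9 + 7.39 + 860 + 535 = 1495.99

1495.99 s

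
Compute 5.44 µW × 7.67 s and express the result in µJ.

41.7248 µJ

5.44e-6 × 7.67 = 41.7248e-6 J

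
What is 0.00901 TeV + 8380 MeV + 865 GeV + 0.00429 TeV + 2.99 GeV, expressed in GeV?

In GeV:
  0.00901 TeV = 0.00901 × 10^3 GeV = 9.01
  8380 MeV = 8380 × 10^-3 GeV = 8.38
  865 GeV → 865
  0.00429 TeV = 0.00429 × 10^3 GeV = 4.29
  2.99 GeV → 2.99
Sum: 9.01 + 8.38 + 865 + 4.29 + 2.99 = 889.67

889.67 GeV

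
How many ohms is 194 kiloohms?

kilo = 10³, (no prefix) = 10⁰; factor is 10³.
194 × 10³ = 194000

194000 ohms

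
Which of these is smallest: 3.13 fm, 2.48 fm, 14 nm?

3.13 fm = 0.00000000000000313 m
2.48 fm = 0.00000000000000248 m
14 nm = 0.000000014 m

2.48 fm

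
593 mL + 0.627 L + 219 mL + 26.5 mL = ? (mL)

1465.5 mL

In mL:
  593 mL → 593
  0.627 L = 0.627 × 10³ mL = 627
  219 mL → 219
  26.5 mL → 26.5
Sum: 593 + 627 + 219 + 26.5 = 1465.5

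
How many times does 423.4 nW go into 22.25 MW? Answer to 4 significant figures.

(22.25e6) / (423.4e-9) = 0.052551e15

52550000000000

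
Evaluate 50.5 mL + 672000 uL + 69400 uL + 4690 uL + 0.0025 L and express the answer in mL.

799.09 mL

In mL:
  50.5 mL → 50.5
  672000 uL = 672000 × 10⁻³ mL = 672
  69400 uL = 69400 × 10⁻³ mL = 69.4
  4690 uL = 4690 × 10⁻³ mL = 4.69
  0.0025 L = 0.0025 × 10³ mL = 2.5
Sum: 50.5 + 672 + 69.4 + 4.69 + 2.5 = 799.09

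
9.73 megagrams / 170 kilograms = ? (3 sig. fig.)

57.2

(9.73 × 10^6) / (170 × 10^3) = 0.05724 × 10^3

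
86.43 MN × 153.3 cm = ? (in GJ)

86.43e6 × 153.3e-2 = 13249.719e4 J

0.13249719 GJ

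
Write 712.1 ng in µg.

0.7121 µg

nano = 1e-9, micro = 1e-6; factor is 1e-3.
712.1 × 1e-3 = 0.7121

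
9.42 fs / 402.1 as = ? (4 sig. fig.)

(9.42e-15) / (402.1e-18) = 0.023427e3

23.43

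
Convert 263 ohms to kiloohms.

(no prefix) = 10^0, kilo = 10^3; factor is 10^-3.
263 × 10^-3 = 0.263

0.263 kiloohms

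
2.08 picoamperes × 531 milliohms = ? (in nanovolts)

2.08 × 10⁻¹² × 531 × 10⁻³ = 1104.48 × 10⁻¹⁵ V

0.00110448 nanovolts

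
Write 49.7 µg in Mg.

micro = 10⁻⁶, mega = 10⁶; factor is 10⁻¹².
49.7 × 10⁻¹² = 0.0000000000497

0.0000000000497 Mg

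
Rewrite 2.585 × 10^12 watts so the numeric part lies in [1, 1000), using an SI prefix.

2.585 terawatts

= 2.585 × 10^12 watts; 10^12 is tera.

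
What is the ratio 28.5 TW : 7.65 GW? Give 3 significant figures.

3730

(28.5e12) / (7.65e9) = 3.725e3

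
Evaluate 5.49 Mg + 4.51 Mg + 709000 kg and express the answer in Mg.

In Mg:
  5.49 Mg → 5.49
  4.51 Mg → 4.51
  709000 kg = 709000 × 10^-3 Mg = 709
Sum: 5.49 + 4.51 + 709 = 719

719 Mg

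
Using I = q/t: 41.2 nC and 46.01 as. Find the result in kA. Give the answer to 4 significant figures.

(41.2 × 10^-9) / (46.01 × 10^-18) = 0.895458 × 10^9 A

895500 kA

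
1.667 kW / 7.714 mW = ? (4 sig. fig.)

216100

(1.667 × 10^3) / (7.714 × 10^-3) = 0.2161 × 10^6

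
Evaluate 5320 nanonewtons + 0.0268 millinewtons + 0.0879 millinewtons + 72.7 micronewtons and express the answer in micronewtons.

In micronewtons:
  5320 nanonewtons = 5320e-3 micronewtons = 5.32
  0.0268 millinewtons = 0.0268e3 micronewtons = 26.8
  0.0879 millinewtons = 0.0879e3 micronewtons = 87.9
  72.7 micronewtons → 72.7
Sum: 5.32 + 26.8 + 87.9 + 72.7 = 192.72

192.72 micronewtons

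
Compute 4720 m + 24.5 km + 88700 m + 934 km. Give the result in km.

1051.92 km

In km:
  4720 m = 4720 × 10^-3 km = 4.72
  24.5 km → 24.5
  88700 m = 88700 × 10^-3 km = 88.7
  934 km → 934
Sum: 4.72 + 24.5 + 88.7 + 934 = 1051.92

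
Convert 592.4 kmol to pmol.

592400000000000000 pmol

kilo = 1e3, pico = 1e-12; factor is 1e15.
592.4 × 1e15 = 592400000000000000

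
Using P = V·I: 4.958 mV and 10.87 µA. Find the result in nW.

53.89346 nW

4.958e-3 × 10.87e-6 = 53.89346e-9 W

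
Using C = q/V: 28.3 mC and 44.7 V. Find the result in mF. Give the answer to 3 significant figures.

(28.3 × 10^-3) / (44.7) = 0.63311 × 10^-3 F

0.633 mF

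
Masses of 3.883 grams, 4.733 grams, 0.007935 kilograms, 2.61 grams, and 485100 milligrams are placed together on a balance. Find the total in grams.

In grams:
  3.883 grams → 3.883
  4.733 grams → 4.733
  0.007935 kilograms = 0.007935 × 10³ grams = 7.935
  2.61 grams → 2.61
  485100 milligrams = 485100 × 10⁻³ grams = 485.1
Sum: 3.883 + 4.733 + 7.935 + 2.61 + 485.1 = 504.261

504.261 grams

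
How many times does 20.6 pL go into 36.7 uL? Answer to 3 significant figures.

(36.7e-6) / (20.6e-12) = 1.782e6

1780000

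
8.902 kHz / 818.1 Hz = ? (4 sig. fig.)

10.88

(8.902 × 10^3) / (818.1) = 0.010881 × 10^3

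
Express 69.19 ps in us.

0.00006919 us

pico = 1e-12, micro = 1e-6; factor is 1e-6.
69.19 × 1e-6 = 0.00006919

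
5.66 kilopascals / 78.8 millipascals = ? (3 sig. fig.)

(5.66 × 10^3) / (78.8 × 10^-3) = 0.07183 × 10^6

71800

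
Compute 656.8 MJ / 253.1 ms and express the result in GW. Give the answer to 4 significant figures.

(656.8 × 10^6) / (253.1 × 10^-3) = 2.59502 × 10^9 W

2.595 GW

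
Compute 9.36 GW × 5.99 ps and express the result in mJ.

9.36 × 10⁹ × 5.99 × 10⁻¹² = 56.0664 × 10⁻³ J

56.0664 mJ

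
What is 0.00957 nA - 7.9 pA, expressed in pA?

In pA:
  0.00957 nA = 0.00957e3 pA = 9.57
  7.9 pA → 7.9
Difference: 9.57 - 7.9 = 1.67

1.67 pA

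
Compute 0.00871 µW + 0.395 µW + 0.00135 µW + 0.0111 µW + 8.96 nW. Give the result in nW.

In nW:
  0.00871 µW = 0.00871e3 nW = 8.71
  0.395 µW = 0.395e3 nW = 395
  0.00135 µW = 0.00135e3 nW = 1.35
  0.0111 µW = 0.0111e3 nW = 11.1
  8.96 nW → 8.96
Sum: 8.71 + 395 + 1.35 + 11.1 + 8.96 = 425.12

425.12 nW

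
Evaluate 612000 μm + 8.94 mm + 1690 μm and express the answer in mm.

622.63 mm

In mm:
  612000 μm = 612000 × 10⁻³ mm = 612
  8.94 mm → 8.94
  1690 μm = 1690 × 10⁻³ mm = 1.69
Sum: 612 + 8.94 + 1.69 = 622.63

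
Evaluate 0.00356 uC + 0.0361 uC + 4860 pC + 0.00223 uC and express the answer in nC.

46.75 nC

In nC:
  0.00356 uC = 0.00356 × 10^3 nC = 3.56
  0.0361 uC = 0.0361 × 10^3 nC = 36.1
  4860 pC = 4860 × 10^-3 nC = 4.86
  0.00223 uC = 0.00223 × 10^3 nC = 2.23
Sum: 3.56 + 36.1 + 4.86 + 2.23 = 46.75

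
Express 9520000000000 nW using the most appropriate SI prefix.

= 9.52 × 10^3 W; 10^3 is kilo.

9.52 kW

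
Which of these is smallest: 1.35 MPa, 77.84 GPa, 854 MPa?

1.35 MPa

1.35 MPa = 1350000 Pa
77.84 GPa = 77840000000 Pa
854 MPa = 854000000 Pa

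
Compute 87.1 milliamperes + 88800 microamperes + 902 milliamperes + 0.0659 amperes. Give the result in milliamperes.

1143.8 milliamperes

In milliamperes:
  87.1 milliamperes → 87.1
  88800 microamperes = 88800 × 10^-3 milliamperes = 88.8
  902 milliamperes → 902
  0.0659 amperes = 0.0659 × 10^3 milliamperes = 65.9
Sum: 87.1 + 88.8 + 902 + 65.9 = 1143.8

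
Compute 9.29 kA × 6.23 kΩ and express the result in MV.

9.29 × 10³ × 6.23 × 10³ = 57.8767 × 10⁶ V

57.8767 MV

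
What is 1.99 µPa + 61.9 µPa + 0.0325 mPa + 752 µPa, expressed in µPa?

848.39 µPa

In µPa:
  1.99 µPa → 1.99
  61.9 µPa → 61.9
  0.0325 mPa = 0.0325e3 µPa = 32.5
  752 µPa → 752
Sum: 1.99 + 61.9 + 32.5 + 752 = 848.39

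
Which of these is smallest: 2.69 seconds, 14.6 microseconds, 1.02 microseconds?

2.69 seconds = 2.69 seconds
14.6 microseconds = 0.0000146 seconds
1.02 microseconds = 0.00000102 seconds

1.02 microseconds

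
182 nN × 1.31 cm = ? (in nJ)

2.3842 nJ

182e-9 × 1.31e-2 = 238.42e-11 J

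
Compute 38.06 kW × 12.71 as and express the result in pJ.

0.4837426 pJ

38.06 × 10^3 × 12.71 × 10^-18 = 483.7426 × 10^-15 J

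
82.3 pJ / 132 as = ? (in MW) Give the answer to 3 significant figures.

(82.3 × 10^-12) / (132 × 10^-18) = 0.62348 × 10^6 W

0.623 MW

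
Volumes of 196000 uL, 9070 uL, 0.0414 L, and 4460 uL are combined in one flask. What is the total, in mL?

In mL:
  196000 uL = 196000 × 10^-3 mL = 196
  9070 uL = 9070 × 10^-3 mL = 9.07
  0.0414 L = 0.0414 × 10^3 mL = 41.4
  4460 uL = 4460 × 10^-3 mL = 4.46
Sum: 196 + 9.07 + 41.4 + 4.46 = 250.93

250.93 mL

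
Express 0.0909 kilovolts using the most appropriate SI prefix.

= 90.9 volts; mantissa already in [1, 1000).

90.9 volts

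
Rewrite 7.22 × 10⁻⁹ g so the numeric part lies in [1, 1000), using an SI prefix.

= 7.22 × 10⁻⁹ g; 10⁻⁹ is nano.

7.22 ng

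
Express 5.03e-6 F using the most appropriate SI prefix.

= 5.03e-6 F; 1e-6 is micro.

5.03 µF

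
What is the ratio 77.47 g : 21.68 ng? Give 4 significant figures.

3573000000

(77.47) / (21.68 × 10⁻⁹) = 3.5733 × 10⁹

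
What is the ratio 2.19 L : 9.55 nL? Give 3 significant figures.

(2.19) / (9.55 × 10⁻⁹) = 0.2293 × 10⁹

229000000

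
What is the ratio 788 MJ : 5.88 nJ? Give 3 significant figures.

(788e6) / (5.88e-9) = 134e15

134000000000000000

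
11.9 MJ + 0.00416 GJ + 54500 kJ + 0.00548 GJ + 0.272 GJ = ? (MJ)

In MJ:
  11.9 MJ → 11.9
  0.00416 GJ = 0.00416 × 10³ MJ = 4.16
  54500 kJ = 54500 × 10⁻³ MJ = 54.5
  0.00548 GJ = 0.00548 × 10³ MJ = 5.48
  0.272 GJ = 0.272 × 10³ MJ = 272
Sum: 11.9 + 4.16 + 54.5 + 5.48 + 272 = 348.04

348.04 MJ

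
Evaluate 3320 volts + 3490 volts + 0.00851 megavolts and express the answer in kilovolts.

15.32 kilovolts

In kilovolts:
  3320 volts = 3320 × 10⁻³ kilovolts = 3.32
  3490 volts = 3490 × 10⁻³ kilovolts = 3.49
  0.00851 megavolts = 0.00851 × 10³ kilovolts = 8.51
Sum: 3.32 + 3.49 + 8.51 = 15.32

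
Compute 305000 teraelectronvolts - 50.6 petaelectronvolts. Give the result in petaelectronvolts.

In petaelectronvolts:
  305000 teraelectronvolts = 305000e-3 petaelectronvolts = 305
  50.6 petaelectronvolts → 50.6
Difference: 305 - 50.6 = 254.4

254.4 petaelectronvolts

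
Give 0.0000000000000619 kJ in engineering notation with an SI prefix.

= 61.9 × 10⁻¹² J; 10⁻¹² is pico.

61.9 pJ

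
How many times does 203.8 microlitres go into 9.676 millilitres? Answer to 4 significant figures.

47.48

(9.676e-3) / (203.8e-6) = 0.047478e3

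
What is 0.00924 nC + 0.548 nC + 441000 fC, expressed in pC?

In pC:
  0.00924 nC = 0.00924e3 pC = 9.24
  0.548 nC = 0.548e3 pC = 548
  441000 fC = 441000e-3 pC = 441
Sum: 9.24 + 548 + 441 = 998.24

998.24 pC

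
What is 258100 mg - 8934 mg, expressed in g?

In g:
  258100 mg = 258100 × 10^-3 g = 258.1
  8934 mg = 8934 × 10^-3 g = 8.934
Difference: 258.1 - 8.934 = 249.166

249.166 g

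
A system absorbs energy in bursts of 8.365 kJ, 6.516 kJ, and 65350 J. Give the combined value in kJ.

80.231 kJ

In kJ:
  8.365 kJ → 8.365
  6.516 kJ → 6.516
  65350 J = 65350 × 10⁻³ kJ = 65.35
Sum: 8.365 + 6.516 + 65.35 = 80.231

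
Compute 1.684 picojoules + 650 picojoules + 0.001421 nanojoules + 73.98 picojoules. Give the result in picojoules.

In picojoules:
  1.684 picojoules → 1.684
  650 picojoules → 650
  0.001421 nanojoules = 0.001421e3 picojoules = 1.421
  73.98 picojoules → 73.98
Sum: 1.684 + 650 + 1.421 + 73.98 = 727.085

727.085 picojoules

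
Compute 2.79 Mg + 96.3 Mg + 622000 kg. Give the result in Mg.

721.09 Mg

In Mg:
  2.79 Mg → 2.79
  96.3 Mg → 96.3
  622000 kg = 622000e-3 Mg = 622
Sum: 2.79 + 96.3 + 622 = 721.09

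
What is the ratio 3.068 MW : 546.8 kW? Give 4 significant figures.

(3.068e6) / (546.8e3) = 0.0056108e3

5.611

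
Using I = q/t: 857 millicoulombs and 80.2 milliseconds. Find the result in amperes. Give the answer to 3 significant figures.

10.7 amperes

(857 × 10⁻³) / (80.2 × 10⁻³) = 10.686 A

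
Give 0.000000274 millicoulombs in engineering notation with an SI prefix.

274 picocoulombs

= 274e-12 coulombs; 1e-12 is pico.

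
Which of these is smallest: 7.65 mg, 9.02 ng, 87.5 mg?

9.02 ng

7.65 mg = 0.00765 g
9.02 ng = 0.00000000902 g
87.5 mg = 0.0875 g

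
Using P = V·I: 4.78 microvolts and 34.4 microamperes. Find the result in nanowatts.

0.164432 nanowatts

4.78 × 10^-6 × 34.4 × 10^-6 = 164.432 × 10^-12 W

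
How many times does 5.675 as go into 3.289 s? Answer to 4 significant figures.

579600000000000000

(3.289) / (5.675 × 10^-18) = 0.57956 × 10^18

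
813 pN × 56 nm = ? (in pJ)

813 × 10^-12 × 56 × 10^-9 = 45528 × 10^-21 J

0.000045528 pJ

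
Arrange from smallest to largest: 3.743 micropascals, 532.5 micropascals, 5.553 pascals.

3.743 micropascals < 532.5 micropascals < 5.553 pascals

3.743 micropascals = 0.000003743 pascals
532.5 micropascals = 0.0005325 pascals
5.553 pascals = 5.553 pascals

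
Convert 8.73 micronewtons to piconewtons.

micro = 1e-6, pico = 1e-12; factor is 1e6.
8.73 × 1e6 = 8730000

8730000 piconewtons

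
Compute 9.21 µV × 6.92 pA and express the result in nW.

9.21 × 10^-6 × 6.92 × 10^-12 = 63.7332 × 10^-18 W

0.0000000637332 nW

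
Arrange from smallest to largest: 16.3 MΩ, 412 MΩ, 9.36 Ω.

9.36 Ω < 16.3 MΩ < 412 MΩ

16.3 MΩ = 16300000 Ω
412 MΩ = 412000000 Ω
9.36 Ω = 9.36 Ω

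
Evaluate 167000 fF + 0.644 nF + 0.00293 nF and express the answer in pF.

In pF:
  167000 fF = 167000e-3 pF = 167
  0.644 nF = 0.644e3 pF = 644
  0.00293 nF = 0.00293e3 pF = 2.93
Sum: 167 + 644 + 2.93 = 813.93

813.93 pF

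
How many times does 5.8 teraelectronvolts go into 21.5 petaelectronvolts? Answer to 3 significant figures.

(21.5 × 10^15) / (5.8 × 10^12) = 3.707 × 10^3

3710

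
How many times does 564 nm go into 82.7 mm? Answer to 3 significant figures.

147000

(82.7 × 10⁻³) / (564 × 10⁻⁹) = 0.1466 × 10⁶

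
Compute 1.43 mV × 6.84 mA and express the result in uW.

1.43e-3 × 6.84e-3 = 9.7812e-6 W

9.7812 uW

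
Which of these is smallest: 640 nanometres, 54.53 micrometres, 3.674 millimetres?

640 nanometres

640 nanometres = 0.00000064 metres
54.53 micrometres = 0.00005453 metres
3.674 millimetres = 0.003674 metres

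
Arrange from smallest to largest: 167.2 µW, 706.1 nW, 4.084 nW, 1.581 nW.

167.2 µW = 0.0001672 W
706.1 nW = 0.0000007061 W
4.084 nW = 0.000000004084 W
1.581 nW = 0.000000001581 W

1.581 nW < 4.084 nW < 706.1 nW < 167.2 µW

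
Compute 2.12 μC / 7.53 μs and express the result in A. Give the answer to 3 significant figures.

0.282 A

(2.12 × 10^-6) / (7.53 × 10^-6) = 0.28154 A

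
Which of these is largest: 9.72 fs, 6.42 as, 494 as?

9.72 fs = 0.00000000000000972 s
6.42 as = 0.00000000000000000642 s
494 as = 0.000000000000000494 s

9.72 fs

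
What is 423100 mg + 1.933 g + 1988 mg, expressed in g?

In g:
  423100 mg = 423100e-3 g = 423.1
  1.933 g → 1.933
  1988 mg = 1988e-3 g = 1.988
Sum: 423.1 + 1.933 + 1.988 = 427.021

427.021 g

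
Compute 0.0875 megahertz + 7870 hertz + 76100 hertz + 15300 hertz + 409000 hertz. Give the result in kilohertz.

595.77 kilohertz

In kilohertz:
  0.0875 megahertz = 0.0875 × 10³ kilohertz = 87.5
  7870 hertz = 7870 × 10⁻³ kilohertz = 7.87
  76100 hertz = 76100 × 10⁻³ kilohertz = 76.1
  15300 hertz = 15300 × 10⁻³ kilohertz = 15.3
  409000 hertz = 409000 × 10⁻³ kilohertz = 409
Sum: 87.5 + 7.87 + 76.1 + 15.3 + 409 = 595.77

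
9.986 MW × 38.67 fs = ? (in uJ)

0.38615862 uJ

9.986e6 × 38.67e-15 = 386.15862e-9 J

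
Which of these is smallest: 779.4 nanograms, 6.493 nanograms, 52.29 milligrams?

779.4 nanograms = 0.0000007794 grams
6.493 nanograms = 0.000000006493 grams
52.29 milligrams = 0.05229 grams

6.493 nanograms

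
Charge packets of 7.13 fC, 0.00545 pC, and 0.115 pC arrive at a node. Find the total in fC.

In fC:
  7.13 fC → 7.13
  0.00545 pC = 0.00545 × 10³ fC = 5.45
  0.115 pC = 0.115 × 10³ fC = 115
Sum: 7.13 + 5.45 + 115 = 127.58

127.58 fC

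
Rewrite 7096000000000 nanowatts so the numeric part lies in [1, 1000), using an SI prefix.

7.096 kilowatts

= 7.096 × 10^3 watts; 10^3 is kilo.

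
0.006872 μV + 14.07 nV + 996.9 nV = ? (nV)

In nV:
  0.006872 μV = 0.006872 × 10^3 nV = 6.872
  14.07 nV → 14.07
  996.9 nV → 996.9
Sum: 6.872 + 14.07 + 996.9 = 1017.842

1017.842 nV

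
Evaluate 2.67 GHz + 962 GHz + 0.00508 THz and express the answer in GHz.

969.75 GHz

In GHz:
  2.67 GHz → 2.67
  962 GHz → 962
  0.00508 THz = 0.00508 × 10^3 GHz = 5.08
Sum: 2.67 + 962 + 5.08 = 969.75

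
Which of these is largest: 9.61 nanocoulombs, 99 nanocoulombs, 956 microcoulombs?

956 microcoulombs

9.61 nanocoulombs = 0.00000000961 coulombs
99 nanocoulombs = 0.000000099 coulombs
956 microcoulombs = 0.000956 coulombs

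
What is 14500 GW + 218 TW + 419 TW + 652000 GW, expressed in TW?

In TW:
  14500 GW = 14500 × 10^-3 TW = 14.5
  218 TW → 218
  419 TW → 419
  652000 GW = 652000 × 10^-3 TW = 652
Sum: 14.5 + 218 + 419 + 652 = 1303.5

1303.5 TW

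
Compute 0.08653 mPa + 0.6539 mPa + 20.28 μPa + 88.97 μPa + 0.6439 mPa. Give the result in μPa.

1493.58 μPa

In μPa:
  0.08653 mPa = 0.08653 × 10³ μPa = 86.53
  0.6539 mPa = 0.6539 × 10³ μPa = 653.9
  20.28 μPa → 20.28
  88.97 μPa → 88.97
  0.6439 mPa = 0.6439 × 10³ μPa = 643.9
Sum: 86.53 + 653.9 + 20.28 + 88.97 + 643.9 = 1493.58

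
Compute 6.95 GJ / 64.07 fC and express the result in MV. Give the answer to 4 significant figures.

(6.95 × 10⁹) / (64.07 × 10⁻¹⁵) = 0.108475 × 10²⁴ V

108500000000000000 MV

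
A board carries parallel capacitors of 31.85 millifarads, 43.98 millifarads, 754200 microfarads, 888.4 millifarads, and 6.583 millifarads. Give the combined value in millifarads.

In millifarads:
  31.85 millifarads → 31.85
  43.98 millifarads → 43.98
  754200 microfarads = 754200 × 10⁻³ millifarads = 754.2
  888.4 millifarads → 888.4
  6.583 millifarads → 6.583
Sum: 31.85 + 43.98 + 754.2 + 888.4 + 6.583 = 1725.013

1725.013 millifarads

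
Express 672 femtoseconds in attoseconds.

femto = 1e-15, atto = 1e-18; factor is 1e3.
672 × 1e3 = 672000

672000 attoseconds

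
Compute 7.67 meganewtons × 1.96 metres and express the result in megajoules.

15.0332 megajoules

7.67 × 10^6 × 1.96 = 15.0332 × 10^6 J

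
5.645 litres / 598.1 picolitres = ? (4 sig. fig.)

(5.645) / (598.1 × 10⁻¹²) = 0.0094382 × 10¹²

9438000000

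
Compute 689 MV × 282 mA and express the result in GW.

0.194298 GW

689e6 × 282e-3 = 194298e3 W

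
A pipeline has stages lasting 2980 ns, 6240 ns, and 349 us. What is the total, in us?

358.22 us

In us:
  2980 ns = 2980 × 10⁻³ us = 2.98
  6240 ns = 6240 × 10⁻³ us = 6.24
  349 us → 349
Sum: 2.98 + 6.24 + 349 = 358.22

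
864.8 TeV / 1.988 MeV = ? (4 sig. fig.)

(864.8e12) / (1.988e6) = 435.01e6

435000000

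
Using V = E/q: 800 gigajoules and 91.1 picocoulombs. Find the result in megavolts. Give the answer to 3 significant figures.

8780000000000000 megavolts

(800 × 10⁹) / (91.1 × 10⁻¹²) = 8.7816 × 10²¹ V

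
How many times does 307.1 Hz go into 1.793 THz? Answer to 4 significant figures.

5838000000

(1.793 × 10^12) / (307.1) = 0.0058385 × 10^12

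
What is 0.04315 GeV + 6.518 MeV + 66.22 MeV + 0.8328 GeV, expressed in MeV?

In MeV:
  0.04315 GeV = 0.04315e3 MeV = 43.15
  6.518 MeV → 6.518
  66.22 MeV → 66.22
  0.8328 GeV = 0.8328e3 MeV = 832.8
Sum: 43.15 + 6.518 + 66.22 + 832.8 = 948.688

948.688 MeV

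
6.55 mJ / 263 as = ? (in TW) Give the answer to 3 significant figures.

(6.55 × 10^-3) / (263 × 10^-18) = 0.024905 × 10^15 W

24.9 TW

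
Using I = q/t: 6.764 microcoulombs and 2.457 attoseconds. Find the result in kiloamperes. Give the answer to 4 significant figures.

2753000000 kiloamperes

(6.764e-6) / (2.457e-18) = 2.75295e12 A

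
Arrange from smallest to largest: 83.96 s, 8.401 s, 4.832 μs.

4.832 μs < 8.401 s < 83.96 s

83.96 s = 83.96 s
8.401 s = 8.401 s
4.832 μs = 0.000004832 s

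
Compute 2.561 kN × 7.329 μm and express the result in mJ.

18.769569 mJ

2.561 × 10^3 × 7.329 × 10^-6 = 18.769569 × 10^-3 J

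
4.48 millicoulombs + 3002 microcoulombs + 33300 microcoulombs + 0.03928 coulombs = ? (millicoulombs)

In millicoulombs:
  4.48 millicoulombs → 4.48
  3002 microcoulombs = 3002e-3 millicoulombs = 3.002
  33300 microcoulombs = 33300e-3 millicoulombs = 33.3
  0.03928 coulombs = 0.03928e3 millicoulombs = 39.28
Sum: 4.48 + 3.002 + 33.3 + 39.28 = 80.062

80.062 millicoulombs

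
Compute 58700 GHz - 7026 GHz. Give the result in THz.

51.674 THz

In THz:
  58700 GHz = 58700 × 10^-3 THz = 58.7
  7026 GHz = 7026 × 10^-3 THz = 7.026
Difference: 58.7 - 7.026 = 51.674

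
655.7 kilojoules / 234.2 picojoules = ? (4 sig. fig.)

2800000000000000

(655.7 × 10^3) / (234.2 × 10^-12) = 2.7997 × 10^15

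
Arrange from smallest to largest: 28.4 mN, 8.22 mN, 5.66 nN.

5.66 nN < 8.22 mN < 28.4 mN

28.4 mN = 0.0284 N
8.22 mN = 0.00822 N
5.66 nN = 0.00000000566 N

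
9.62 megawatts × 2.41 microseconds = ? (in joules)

9.62 × 10^6 × 2.41 × 10^-6 = 23.1842 J

23.1842 joules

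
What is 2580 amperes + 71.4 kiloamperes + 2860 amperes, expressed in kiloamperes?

76.84 kiloamperes

In kiloamperes:
  2580 amperes = 2580 × 10⁻³ kiloamperes = 2.58
  71.4 kiloamperes → 71.4
  2860 amperes = 2860 × 10⁻³ kiloamperes = 2.86
Sum: 2.58 + 71.4 + 2.86 = 76.84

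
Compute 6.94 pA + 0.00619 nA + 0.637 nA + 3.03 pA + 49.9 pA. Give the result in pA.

703.06 pA

In pA:
  6.94 pA → 6.94
  0.00619 nA = 0.00619 × 10^3 pA = 6.19
  0.637 nA = 0.637 × 10^3 pA = 637
  3.03 pA → 3.03
  49.9 pA → 49.9
Sum: 6.94 + 6.19 + 637 + 3.03 + 49.9 = 703.06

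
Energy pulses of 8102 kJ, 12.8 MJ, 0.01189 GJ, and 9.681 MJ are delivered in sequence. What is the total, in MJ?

42.473 MJ

In MJ:
  8102 kJ = 8102 × 10^-3 MJ = 8.102
  12.8 MJ → 12.8
  0.01189 GJ = 0.01189 × 10^3 MJ = 11.89
  9.681 MJ → 9.681
Sum: 8.102 + 12.8 + 11.89 + 9.681 = 42.473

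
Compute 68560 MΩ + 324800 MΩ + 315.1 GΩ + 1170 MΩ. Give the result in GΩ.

In GΩ:
  68560 MΩ = 68560 × 10^-3 GΩ = 68.56
  324800 MΩ = 324800 × 10^-3 GΩ = 324.8
  315.1 GΩ → 315.1
  1170 MΩ = 1170 × 10^-3 GΩ = 1.17
Sum: 68.56 + 324.8 + 315.1 + 1.17 = 709.63

709.63 GΩ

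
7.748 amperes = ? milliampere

7748 milliamperes

(no prefix) = 1e0, milli = 1e-3; factor is 1e3.
7.748 × 1e3 = 7748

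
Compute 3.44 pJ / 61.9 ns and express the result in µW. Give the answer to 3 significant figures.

55.6 µW

(3.44 × 10⁻¹²) / (61.9 × 10⁻⁹) = 0.055574 × 10⁻³ W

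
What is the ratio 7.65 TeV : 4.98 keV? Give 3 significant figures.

1540000000

(7.65e12) / (4.98e3) = 1.536e9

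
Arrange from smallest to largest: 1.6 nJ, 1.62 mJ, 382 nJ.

1.6 nJ < 382 nJ < 1.62 mJ

1.6 nJ = 0.0000000016 J
1.62 mJ = 0.00162 J
382 nJ = 0.000000382 J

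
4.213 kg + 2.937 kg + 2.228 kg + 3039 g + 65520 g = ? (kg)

77.937 kg

In kg:
  4.213 kg → 4.213
  2.937 kg → 2.937
  2.228 kg → 2.228
  3039 g = 3039 × 10^-3 kg = 3.039
  65520 g = 65520 × 10^-3 kg = 65.52
Sum: 4.213 + 2.937 + 2.228 + 3.039 + 65.52 = 77.937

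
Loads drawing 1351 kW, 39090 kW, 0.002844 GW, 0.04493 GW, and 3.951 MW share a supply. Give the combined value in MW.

92.166 MW

In MW:
  1351 kW = 1351 × 10⁻³ MW = 1.351
  39090 kW = 39090 × 10⁻³ MW = 39.09
  0.002844 GW = 0.002844 × 10³ MW = 2.844
  0.04493 GW = 0.04493 × 10³ MW = 44.93
  3.951 MW → 3.951
Sum: 1.351 + 39.09 + 2.844 + 44.93 + 3.951 = 92.166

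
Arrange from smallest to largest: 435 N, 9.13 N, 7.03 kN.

435 N = 435 N
9.13 N = 9.13 N
7.03 kN = 7030 N

9.13 N < 435 N < 7.03 kN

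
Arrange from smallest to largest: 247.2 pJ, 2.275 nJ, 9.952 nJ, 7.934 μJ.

247.2 pJ = 0.0000000002472 J
2.275 nJ = 0.000000002275 J
9.952 nJ = 0.000000009952 J
7.934 μJ = 0.000007934 J

247.2 pJ < 2.275 nJ < 9.952 nJ < 7.934 μJ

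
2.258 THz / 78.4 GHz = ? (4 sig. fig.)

(2.258e12) / (78.4e9) = 0.028801e3

28.80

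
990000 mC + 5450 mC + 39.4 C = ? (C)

1034.85 C

In C:
  990000 mC = 990000 × 10^-3 C = 990
  5450 mC = 5450 × 10^-3 C = 5.45
  39.4 C → 39.4
Sum: 990 + 5.45 + 39.4 = 1034.85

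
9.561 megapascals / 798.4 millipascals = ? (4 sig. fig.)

(9.561e6) / (798.4e-3) = 0.011975e9

11980000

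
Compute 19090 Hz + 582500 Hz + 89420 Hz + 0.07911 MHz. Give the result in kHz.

In kHz:
  19090 Hz = 19090e-3 kHz = 19.09
  582500 Hz = 582500e-3 kHz = 582.5
  89420 Hz = 89420e-3 kHz = 89.42
  0.07911 MHz = 0.07911e3 kHz = 79.11
Sum: 19.09 + 582.5 + 89.42 + 79.11 = 770.12

770.12 kHz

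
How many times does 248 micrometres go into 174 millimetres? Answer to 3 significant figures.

702

(174 × 10⁻³) / (248 × 10⁻⁶) = 0.7016 × 10³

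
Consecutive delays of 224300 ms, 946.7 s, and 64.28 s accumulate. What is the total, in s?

In s:
  224300 ms = 224300 × 10^-3 s = 224.3
  946.7 s → 946.7
  64.28 s → 64.28
Sum: 224.3 + 946.7 + 64.28 = 1235.28

1235.28 s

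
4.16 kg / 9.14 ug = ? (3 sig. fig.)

(4.16 × 10^3) / (9.14 × 10^-6) = 0.4551 × 10^9

455000000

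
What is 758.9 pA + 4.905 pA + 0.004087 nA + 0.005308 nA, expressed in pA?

773.2 pA

In pA:
  758.9 pA → 758.9
  4.905 pA → 4.905
  0.004087 nA = 0.004087 × 10^3 pA = 4.087
  0.005308 nA = 0.005308 × 10^3 pA = 5.308
Sum: 758.9 + 4.905 + 4.087 + 5.308 = 773.2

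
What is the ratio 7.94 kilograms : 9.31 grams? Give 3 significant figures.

853

(7.94 × 10^3) / (9.31) = 0.8528 × 10^3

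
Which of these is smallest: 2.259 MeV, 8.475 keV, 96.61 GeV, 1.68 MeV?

2.259 MeV = 2259000 eV
8.475 keV = 8475 eV
96.61 GeV = 96610000000 eV
1.68 MeV = 1680000 eV

8.475 keV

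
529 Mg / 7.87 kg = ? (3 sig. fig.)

67200

(529 × 10⁶) / (7.87 × 10³) = 67.22 × 10³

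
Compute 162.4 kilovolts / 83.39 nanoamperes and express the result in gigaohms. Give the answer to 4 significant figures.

1947 gigaohms

(162.4 × 10^3) / (83.39 × 10^-9) = 1.94748 × 10^12 Ω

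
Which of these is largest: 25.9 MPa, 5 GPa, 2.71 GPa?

25.9 MPa = 25900000 Pa
5 GPa = 5000000000 Pa
2.71 GPa = 2710000000 Pa

5 GPa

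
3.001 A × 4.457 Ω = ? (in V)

3.001 × 4.457 = 13.375457 V

13.375457 V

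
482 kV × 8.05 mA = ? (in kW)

482e3 × 8.05e-3 = 3880.1 W

3.8801 kW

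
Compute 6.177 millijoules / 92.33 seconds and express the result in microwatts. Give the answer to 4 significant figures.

66.90 microwatts

(6.177 × 10⁻³) / (92.33) = 0.0669013 × 10⁻³ W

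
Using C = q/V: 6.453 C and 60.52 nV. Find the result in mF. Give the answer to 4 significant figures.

(6.453) / (60.52 × 10^-9) = 0.106626 × 10^9 F

106600000000 mF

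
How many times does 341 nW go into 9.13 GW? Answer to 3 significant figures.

26800000000000000

(9.13e9) / (341e-9) = 0.02677e18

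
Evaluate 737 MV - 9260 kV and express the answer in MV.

In MV:
  737 MV → 737
  9260 kV = 9260 × 10⁻³ MV = 9.26
Difference: 737 - 9.26 = 727.74

727.74 MV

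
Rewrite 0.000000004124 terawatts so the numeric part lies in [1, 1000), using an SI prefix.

4.124 kilowatts

= 4.124 × 10³ watts; 10³ is kilo.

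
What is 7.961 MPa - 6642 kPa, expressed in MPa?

In MPa:
  7.961 MPa → 7.961
  6642 kPa = 6642e-3 MPa = 6.642
Difference: 7.961 - 6.642 = 1.319

1.319 MPa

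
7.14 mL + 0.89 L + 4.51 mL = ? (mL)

In mL:
  7.14 mL → 7.14
  0.89 L = 0.89e3 mL = 890
  4.51 mL → 4.51
Sum: 7.14 + 890 + 4.51 = 901.65

901.65 mL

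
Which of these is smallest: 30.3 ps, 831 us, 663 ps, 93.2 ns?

30.3 ps = 0.0000000000303 s
831 us = 0.000831 s
663 ps = 0.000000000663 s
93.2 ns = 0.0000000932 s

30.3 ps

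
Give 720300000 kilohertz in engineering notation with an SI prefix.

= 720.3 × 10⁹ hertz; 10⁹ is giga.

720.3 gigahertz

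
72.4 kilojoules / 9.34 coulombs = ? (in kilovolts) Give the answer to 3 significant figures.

7.75 kilovolts

(72.4e3) / (9.34) = 7.7516e3 V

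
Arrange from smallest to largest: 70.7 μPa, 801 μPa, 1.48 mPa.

70.7 μPa = 0.0000707 Pa
801 μPa = 0.000801 Pa
1.48 mPa = 0.00148 Pa

70.7 μPa < 801 μPa < 1.48 mPa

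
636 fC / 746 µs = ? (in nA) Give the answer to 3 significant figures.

(636 × 10^-15) / (746 × 10^-6) = 0.85255 × 10^-9 A

0.853 nA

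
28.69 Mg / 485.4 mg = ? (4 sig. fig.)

59110000

(28.69e6) / (485.4e-3) = 0.059106e9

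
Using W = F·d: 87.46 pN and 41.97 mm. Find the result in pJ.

87.46 × 10^-12 × 41.97 × 10^-3 = 3670.6962 × 10^-15 J

3.6706962 pJ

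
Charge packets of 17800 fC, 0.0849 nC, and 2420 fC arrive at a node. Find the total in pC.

105.12 pC

In pC:
  17800 fC = 17800 × 10⁻³ pC = 17.8
  0.0849 nC = 0.0849 × 10³ pC = 84.9
  2420 fC = 2420 × 10⁻³ pC = 2.42
Sum: 17.8 + 84.9 + 2.42 = 105.12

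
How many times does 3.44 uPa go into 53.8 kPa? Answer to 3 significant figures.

(53.8 × 10³) / (3.44 × 10⁻⁶) = 15.64 × 10⁹

15600000000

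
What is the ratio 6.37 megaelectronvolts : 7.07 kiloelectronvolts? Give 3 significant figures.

(6.37 × 10⁶) / (7.07 × 10³) = 0.901 × 10³

901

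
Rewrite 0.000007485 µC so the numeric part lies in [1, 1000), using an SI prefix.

= 7.485e-12 C; 1e-12 is pico.

7.485 pC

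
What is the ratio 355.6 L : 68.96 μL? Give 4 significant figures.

5157000

(355.6) / (68.96e-6) = 5.1566e6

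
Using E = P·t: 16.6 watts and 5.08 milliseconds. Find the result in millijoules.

16.6 × 5.08e-3 = 84.328e-3 J

84.328 millijoules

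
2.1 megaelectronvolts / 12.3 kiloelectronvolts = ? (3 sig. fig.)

171

(2.1 × 10^6) / (12.3 × 10^3) = 0.1707 × 10^3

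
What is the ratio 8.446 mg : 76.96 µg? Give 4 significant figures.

109.7

(8.446 × 10^-3) / (76.96 × 10^-6) = 0.10975 × 10^3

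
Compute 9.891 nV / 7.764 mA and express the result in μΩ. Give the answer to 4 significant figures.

1.274 μΩ

(9.891 × 10⁻⁹) / (7.764 × 10⁻³) = 1.27396 × 10⁻⁶ Ω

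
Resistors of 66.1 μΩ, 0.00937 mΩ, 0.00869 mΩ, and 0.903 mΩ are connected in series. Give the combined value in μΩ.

In μΩ:
  66.1 μΩ → 66.1
  0.00937 mΩ = 0.00937e3 μΩ = 9.37
  0.00869 mΩ = 0.00869e3 μΩ = 8.69
  0.903 mΩ = 0.903e3 μΩ = 903
Sum: 66.1 + 9.37 + 8.69 + 903 = 987.16

987.16 μΩ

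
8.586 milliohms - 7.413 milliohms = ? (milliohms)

1.173 milliohms

In milliohms:
  8.586 milliohms → 8.586
  7.413 milliohms → 7.413
Difference: 8.586 - 7.413 = 1.173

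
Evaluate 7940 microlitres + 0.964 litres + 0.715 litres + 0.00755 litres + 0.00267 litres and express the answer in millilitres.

1697.16 millilitres

In millilitres:
  7940 microlitres = 7940e-3 millilitres = 7.94
  0.964 litres = 0.964e3 millilitres = 964
  0.715 litres = 0.715e3 millilitres = 715
  0.00755 litres = 0.00755e3 millilitres = 7.55
  0.00267 litres = 0.00267e3 millilitres = 2.67
Sum: 7.94 + 964 + 715 + 7.55 + 2.67 = 1697.16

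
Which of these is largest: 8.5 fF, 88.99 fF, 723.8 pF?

723.8 pF

8.5 fF = 0.0000000000000085 F
88.99 fF = 0.00000000000008899 F
723.8 pF = 0.0000000007238 F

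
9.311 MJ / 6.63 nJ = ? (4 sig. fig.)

(9.311 × 10⁶) / (6.63 × 10⁻⁹) = 1.4044 × 10¹⁵

1404000000000000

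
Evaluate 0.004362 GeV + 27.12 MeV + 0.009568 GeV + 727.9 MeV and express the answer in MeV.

768.95 MeV

In MeV:
  0.004362 GeV = 0.004362e3 MeV = 4.362
  27.12 MeV → 27.12
  0.009568 GeV = 0.009568e3 MeV = 9.568
  727.9 MeV → 727.9
Sum: 4.362 + 27.12 + 9.568 + 727.9 = 768.95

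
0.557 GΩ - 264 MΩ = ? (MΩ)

In MΩ:
  0.557 GΩ = 0.557 × 10³ MΩ = 557
  264 MΩ → 264
Difference: 557 - 264 = 293

293 MΩ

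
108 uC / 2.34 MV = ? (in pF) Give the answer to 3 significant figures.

46.2 pF

(108 × 10^-6) / (2.34 × 10^6) = 46.154 × 10^-12 F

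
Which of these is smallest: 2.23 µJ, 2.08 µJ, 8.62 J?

2.23 µJ = 0.00000223 J
2.08 µJ = 0.00000208 J
8.62 J = 8.62 J

2.08 µJ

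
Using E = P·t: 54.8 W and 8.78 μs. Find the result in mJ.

54.8 × 8.78 × 10⁻⁶ = 481.144 × 10⁻⁶ J

0.481144 mJ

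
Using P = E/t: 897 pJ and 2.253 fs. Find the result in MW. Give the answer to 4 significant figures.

0.3981 MW

(897 × 10^-12) / (2.253 × 10^-15) = 398.136 × 10^3 W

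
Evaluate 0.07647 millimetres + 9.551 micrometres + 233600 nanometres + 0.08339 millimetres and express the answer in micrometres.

In micrometres:
  0.07647 millimetres = 0.07647 × 10³ micrometres = 76.47
  9.551 micrometres → 9.551
  233600 nanometres = 233600 × 10⁻³ micrometres = 233.6
  0.08339 millimetres = 0.08339 × 10³ micrometres = 83.39
Sum: 76.47 + 9.551 + 233.6 + 83.39 = 403.011

403.011 micrometres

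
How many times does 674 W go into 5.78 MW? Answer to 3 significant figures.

(5.78e6) / (674) = 0.008576e6

8580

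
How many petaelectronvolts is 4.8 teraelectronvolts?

tera = 10^12, peta = 10^15; factor is 10^-3.
4.8 × 10^-3 = 0.0048

0.0048 petaelectronvolts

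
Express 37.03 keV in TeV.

kilo = 1e3, tera = 1e12; factor is 1e-9.
37.03 × 1e-9 = 0.00000003703

0.00000003703 TeV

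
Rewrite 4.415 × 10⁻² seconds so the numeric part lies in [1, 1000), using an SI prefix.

= 44.15 × 10⁻³ seconds; 10⁻³ is milli.

44.15 milliseconds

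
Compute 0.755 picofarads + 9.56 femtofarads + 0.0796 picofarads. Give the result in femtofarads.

844.16 femtofarads

In femtofarads:
  0.755 picofarads = 0.755 × 10^3 femtofarads = 755
  9.56 femtofarads → 9.56
  0.0796 picofarads = 0.0796 × 10^3 femtofarads = 79.6
Sum: 755 + 9.56 + 79.6 = 844.16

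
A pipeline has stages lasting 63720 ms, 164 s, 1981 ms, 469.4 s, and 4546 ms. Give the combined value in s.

In s:
  63720 ms = 63720 × 10⁻³ s = 63.72
  164 s → 164
  1981 ms = 1981 × 10⁻³ s = 1.981
  469.4 s → 469.4
  4546 ms = 4546 × 10⁻³ s = 4.546
Sum: 63.72 + 164 + 1.981 + 469.4 + 4.546 = 703.647

703.647 s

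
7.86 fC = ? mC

femto = 10^-15, milli = 10^-3; factor is 10^-12.
7.86 × 10^-12 = 0.00000000000786

0.00000000000786 mC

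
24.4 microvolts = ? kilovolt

0.0000000244 kilovolts

micro = 10⁻⁶, kilo = 10³; factor is 10⁻⁹.
24.4 × 10⁻⁹ = 0.0000000244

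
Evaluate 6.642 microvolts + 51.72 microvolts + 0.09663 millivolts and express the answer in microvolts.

154.992 microvolts

In microvolts:
  6.642 microvolts → 6.642
  51.72 microvolts → 51.72
  0.09663 millivolts = 0.09663e3 microvolts = 96.63
Sum: 6.642 + 51.72 + 96.63 = 154.992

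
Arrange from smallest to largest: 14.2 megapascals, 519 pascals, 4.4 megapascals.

519 pascals < 4.4 megapascals < 14.2 megapascals

14.2 megapascals = 14200000 pascals
519 pascals = 519 pascals
4.4 megapascals = 4400000 pascals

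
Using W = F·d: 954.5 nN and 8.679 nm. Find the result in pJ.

0.0082841055 pJ

954.5 × 10⁻⁹ × 8.679 × 10⁻⁹ = 8284.1055 × 10⁻¹⁸ J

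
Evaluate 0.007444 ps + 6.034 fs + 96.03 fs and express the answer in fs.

In fs:
  0.007444 ps = 0.007444e3 fs = 7.444
  6.034 fs → 6.034
  96.03 fs → 96.03
Sum: 7.444 + 6.034 + 96.03 = 109.508

109.508 fs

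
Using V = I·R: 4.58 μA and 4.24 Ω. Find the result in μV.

19.4192 μV

4.58 × 10^-6 × 4.24 = 19.4192 × 10^-6 V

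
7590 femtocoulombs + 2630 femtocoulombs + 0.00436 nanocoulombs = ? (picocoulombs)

14.58 picocoulombs

In picocoulombs:
  7590 femtocoulombs = 7590 × 10^-3 picocoulombs = 7.59
  2630 femtocoulombs = 2630 × 10^-3 picocoulombs = 2.63
  0.00436 nanocoulombs = 0.00436 × 10^3 picocoulombs = 4.36
Sum: 7.59 + 2.63 + 4.36 = 14.58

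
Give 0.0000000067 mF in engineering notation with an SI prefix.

= 6.7 × 10⁻¹² F; 10⁻¹² is pico.

6.7 pF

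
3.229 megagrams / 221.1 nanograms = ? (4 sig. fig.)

(3.229 × 10⁶) / (221.1 × 10⁻⁹) = 0.014604 × 10¹⁵

14600000000000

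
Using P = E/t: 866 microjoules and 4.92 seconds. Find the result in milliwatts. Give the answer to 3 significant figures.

0.176 milliwatts

(866e-6) / (4.92) = 176.02e-6 W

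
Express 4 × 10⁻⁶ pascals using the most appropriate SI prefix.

= 4 × 10⁻⁶ pascals; 10⁻⁶ is micro.

4 micropascals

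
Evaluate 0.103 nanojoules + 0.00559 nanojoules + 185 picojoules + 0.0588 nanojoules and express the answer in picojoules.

In picojoules:
  0.103 nanojoules = 0.103 × 10³ picojoules = 103
  0.00559 nanojoules = 0.00559 × 10³ picojoules = 5.59
  185 picojoules → 185
  0.0588 nanojoules = 0.0588 × 10³ picojoules = 58.8
Sum: 103 + 5.59 + 185 + 58.8 = 352.39

352.39 picojoules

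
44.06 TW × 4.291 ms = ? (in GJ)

44.06 × 10^12 × 4.291 × 10^-3 = 189.06146 × 10^9 J

189.06146 GJ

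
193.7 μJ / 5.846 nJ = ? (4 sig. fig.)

33130

(193.7 × 10⁻⁶) / (5.846 × 10⁻⁹) = 33.134 × 10³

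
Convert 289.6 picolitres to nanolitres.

pico = 10^-12, nano = 10^-9; factor is 10^-3.
289.6 × 10^-3 = 0.2896

0.2896 nanolitres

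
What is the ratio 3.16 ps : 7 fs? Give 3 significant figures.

(3.16e-12) / (7e-15) = 0.4514e3

451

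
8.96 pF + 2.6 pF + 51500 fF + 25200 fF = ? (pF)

88.26 pF

In pF:
  8.96 pF → 8.96
  2.6 pF → 2.6
  51500 fF = 51500 × 10⁻³ pF = 51.5
  25200 fF = 25200 × 10⁻³ pF = 25.2
Sum: 8.96 + 2.6 + 51.5 + 25.2 = 88.26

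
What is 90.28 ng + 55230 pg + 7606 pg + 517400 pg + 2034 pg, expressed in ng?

672.55 ng

In ng:
  90.28 ng → 90.28
  55230 pg = 55230 × 10⁻³ ng = 55.23
  7606 pg = 7606 × 10⁻³ ng = 7.606
  517400 pg = 517400 × 10⁻³ ng = 517.4
  2034 pg = 2034 × 10⁻³ ng = 2.034
Sum: 90.28 + 55.23 + 7.606 + 517.4 + 2.034 = 672.55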